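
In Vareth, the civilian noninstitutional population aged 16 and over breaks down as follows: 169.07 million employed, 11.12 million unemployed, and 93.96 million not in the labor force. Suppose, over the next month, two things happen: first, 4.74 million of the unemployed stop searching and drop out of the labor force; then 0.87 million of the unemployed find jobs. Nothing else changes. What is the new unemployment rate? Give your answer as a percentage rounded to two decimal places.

New unemployment rate ≈ 3.14%.

Initially, labor force = 169.07 + 11.12 = 180.19 million, so u = 11.12/180.19 = 6.17%.
After the first change, unemployed and labor force both fall by 4.74 → E = 169.07, U = 6.38, labor force = 175.45 million.
After the second change, unemployed falls and employed rises by 0.87; labor force unchanged → E = 169.94, U = 5.51, labor force = 175.45 million.
New unemployment rate = 5.51 / 175.45 = 3.14%.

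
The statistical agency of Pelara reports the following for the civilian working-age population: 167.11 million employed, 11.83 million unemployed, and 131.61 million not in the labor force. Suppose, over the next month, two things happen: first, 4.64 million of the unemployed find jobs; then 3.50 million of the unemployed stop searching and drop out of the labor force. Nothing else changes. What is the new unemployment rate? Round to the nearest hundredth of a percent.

New unemployment rate ≈ 2.10%.

Initially, labor force = 167.11 + 11.83 = 178.94 million, so u = 11.83/178.94 = 6.61%.
After the first change, unemployed falls and employed rises by 4.64; labor force unchanged → E = 171.75, U = 7.19, labor force = 178.94 million.
After the second change, unemployed and labor force both fall by 3.50 → E = 171.75, U = 3.69, labor force = 175.44 million.
New unemployment rate = 3.69 / 175.44 = 2.10%.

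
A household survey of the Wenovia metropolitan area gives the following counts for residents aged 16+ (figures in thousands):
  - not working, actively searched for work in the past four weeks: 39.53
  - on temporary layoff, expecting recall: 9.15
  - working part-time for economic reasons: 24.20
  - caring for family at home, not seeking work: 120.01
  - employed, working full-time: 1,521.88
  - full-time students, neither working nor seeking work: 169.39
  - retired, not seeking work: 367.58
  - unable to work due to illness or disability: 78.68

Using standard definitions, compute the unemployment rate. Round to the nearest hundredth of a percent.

Unemployment rate ≈ 3.05%.

Employed = 24.20 + 1,521.88 = 1,546.08 thousand (anyone who worked, including part-time for economic reasons, counts as employed).
Unemployed = 39.53 + 9.15 = 48.68 thousand (jobless and actively searching, or on temporary layoff).
Labor force = 1,546.08 + 48.68 = 1,594.76 thousand.
Unemployment rate = 48.68 / 1,594.76 = 3.05%.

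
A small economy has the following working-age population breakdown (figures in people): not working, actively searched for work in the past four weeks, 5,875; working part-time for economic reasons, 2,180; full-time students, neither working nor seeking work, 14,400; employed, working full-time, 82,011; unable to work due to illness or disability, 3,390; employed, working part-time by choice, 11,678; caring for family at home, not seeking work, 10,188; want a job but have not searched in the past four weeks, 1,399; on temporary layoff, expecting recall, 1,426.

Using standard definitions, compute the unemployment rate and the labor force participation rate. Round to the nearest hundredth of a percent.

Employed = 2,180 + 82,011 + 11,678 = 95,869 (anyone who worked, including part-time for economic reasons, counts as employed).
Unemployed = 5,875 + 1,426 = 7,301 (jobless and actively searching, or on temporary layoff).
Labor force = 95,869 + 7,301 = 103,170.
Not in labor force = 14,400 + 3,390 + 10,188 + 1,399 = 29,377 (those not working and not actively searching are outside the labor force — including those who want a job but have given up searching).
Civilian working-age population = 103,170 + 29,377 = 132,547.
Unemployment rate = 7,301 / 103,170 = 7.08%.
Labor force participation rate = 103,170 / 132,547 = 77.84%.

Unemployment rate ≈ 7.08%; labor force participation rate ≈ 77.84%.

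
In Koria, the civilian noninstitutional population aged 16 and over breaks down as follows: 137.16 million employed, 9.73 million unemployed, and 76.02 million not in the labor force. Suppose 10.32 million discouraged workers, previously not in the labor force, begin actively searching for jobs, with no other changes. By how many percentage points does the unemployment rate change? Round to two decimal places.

Initially, labor force = 137.16 + 9.73 = 146.89 million, so u = 9.73/146.89 = 6.62%.
After the change, unemployed and labor force both rise by 10.32 → E = 137.16, U = 20.05, labor force = 157.21 million.
New unemployment rate = 20.05 / 157.21 = 12.75%.
Change = 12.75% − 6.62% = +6.13 percentage points.

The unemployment rate changes by +6.13 percentage points.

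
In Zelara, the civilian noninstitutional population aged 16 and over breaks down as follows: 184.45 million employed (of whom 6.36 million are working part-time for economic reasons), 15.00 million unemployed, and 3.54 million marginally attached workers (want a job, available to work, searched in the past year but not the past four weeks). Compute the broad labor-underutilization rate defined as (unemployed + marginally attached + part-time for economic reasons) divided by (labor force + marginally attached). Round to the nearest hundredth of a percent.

Labor force = 184.45 + 15.00 = 199.45 million.
Numerator = 15.00 + 3.54 + 6.36 = 24.90 million.
Denominator = 199.45 + 3.54 = 202.99 million.
Broad rate = 24.90 / 202.99 = 12.27%.

Broad underutilization rate ≈ 12.27%.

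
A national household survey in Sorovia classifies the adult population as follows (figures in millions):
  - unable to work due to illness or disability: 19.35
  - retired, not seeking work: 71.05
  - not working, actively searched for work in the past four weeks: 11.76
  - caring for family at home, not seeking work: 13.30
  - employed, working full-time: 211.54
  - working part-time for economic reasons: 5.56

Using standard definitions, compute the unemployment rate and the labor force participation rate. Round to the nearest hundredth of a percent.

Unemployment rate ≈ 5.14%; labor force participation rate ≈ 68.82%.

Employed = 211.54 + 5.56 = 217.10 million (anyone who worked, including part-time for economic reasons, counts as employed).
Unemployed = 11.76 million.
Labor force = 217.10 + 11.76 = 228.86 million.
Not in labor force = 19.35 + 71.05 + 13.30 = 103.70 million (those not working and not actively searching are outside the labor force).
Civilian working-age population = 228.86 + 103.70 = 332.56 million.
Unemployment rate = 11.76 / 228.86 = 5.14%.
Labor force participation rate = 228.86 / 332.56 = 68.82%.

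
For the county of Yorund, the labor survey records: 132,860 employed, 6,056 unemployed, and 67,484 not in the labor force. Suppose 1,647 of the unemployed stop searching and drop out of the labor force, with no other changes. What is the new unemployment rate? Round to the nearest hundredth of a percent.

Initially, labor force = 132,860 + 6,056 = 138,916, so u = 6,056/138,916 = 4.36%.
After the change, unemployed and labor force both fall by 1,647 → E = 132,860, U = 4,409, labor force = 137,269.
New unemployment rate = 4,409 / 137,269 = 3.21%.

New unemployment rate ≈ 3.21%.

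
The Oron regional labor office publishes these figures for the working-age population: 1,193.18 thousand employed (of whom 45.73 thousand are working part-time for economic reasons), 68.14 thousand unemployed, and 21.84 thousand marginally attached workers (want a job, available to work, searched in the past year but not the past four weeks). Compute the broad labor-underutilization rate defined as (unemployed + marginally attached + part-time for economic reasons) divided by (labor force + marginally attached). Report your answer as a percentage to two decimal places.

Labor force = 1,193.18 + 68.14 = 1,261.32 thousand.
Numerator = 68.14 + 21.84 + 45.73 = 135.71 thousand.
Denominator = 1,261.32 + 21.84 = 1,283.16 thousand.
Broad rate = 135.71 / 1,283.16 = 10.58%.

Broad underutilization rate ≈ 10.58%.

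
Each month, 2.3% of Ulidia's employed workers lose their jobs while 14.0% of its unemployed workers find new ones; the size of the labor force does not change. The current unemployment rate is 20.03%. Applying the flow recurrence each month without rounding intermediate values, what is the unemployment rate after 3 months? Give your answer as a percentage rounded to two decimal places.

Unemployment rate after three months ≈ 17.58%.

With a fixed labor force, u_{t+1} = u_t + s·(1−u_t) − f·u_t = u_t·(1−s−f) + s.
Here 1−s−f = 0.837 and s = 0.023.
u_1 = 0.200300 × 0.837 + 0.023 = 0.190651.
u_2 = 0.190651 × 0.837 + 0.023 = 0.182575.
u_3 = 0.182575 × 0.837 + 0.023 = 0.175815.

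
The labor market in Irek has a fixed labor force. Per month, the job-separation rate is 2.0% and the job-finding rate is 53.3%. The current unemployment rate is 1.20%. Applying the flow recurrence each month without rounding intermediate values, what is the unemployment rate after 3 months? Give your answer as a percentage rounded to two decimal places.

Unemployment rate after three months ≈ 3.40%.

With a fixed labor force, u_{t+1} = u_t + s·(1−u_t) − f·u_t = u_t·(1−s−f) + s.
Here 1−s−f = 0.447 and s = 0.020.
u_1 = 0.012000 × 0.447 + 0.020 = 0.025364.
u_2 = 0.025364 × 0.447 + 0.020 = 0.031338.
u_3 = 0.031338 × 0.447 + 0.020 = 0.034008.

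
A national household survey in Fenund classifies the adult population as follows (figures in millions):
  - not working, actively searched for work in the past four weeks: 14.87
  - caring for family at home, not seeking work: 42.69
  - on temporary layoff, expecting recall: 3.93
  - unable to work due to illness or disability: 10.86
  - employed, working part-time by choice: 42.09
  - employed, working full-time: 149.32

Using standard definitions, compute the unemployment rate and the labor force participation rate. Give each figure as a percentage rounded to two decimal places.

Employed = 42.09 + 149.32 = 191.41 million.
Unemployed = 14.87 + 3.93 = 18.80 million (jobless and actively searching, or on temporary layoff).
Labor force = 191.41 + 18.80 = 210.21 million.
Not in labor force = 42.69 + 10.86 = 53.55 million (those not working and not actively searching are outside the labor force).
Civilian working-age population = 210.21 + 53.55 = 263.76 million.
Unemployment rate = 18.80 / 210.21 = 8.94%.
Labor force participation rate = 210.21 / 263.76 = 79.70%.

Unemployment rate ≈ 8.94%; labor force participation rate ≈ 79.70%.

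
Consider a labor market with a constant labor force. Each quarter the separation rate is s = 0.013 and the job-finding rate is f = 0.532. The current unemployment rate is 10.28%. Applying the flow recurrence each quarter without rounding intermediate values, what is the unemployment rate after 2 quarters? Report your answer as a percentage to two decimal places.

Unemployment rate after two quarters ≈ 4.02%.

With a fixed labor force, u_{t+1} = u_t + s·(1−u_t) − f·u_t = u_t·(1−s−f) + s.
Here 1−s−f = 0.455 and s = 0.013.
u_1 = 0.102800 × 0.455 + 0.013 = 0.059774.
u_2 = 0.059774 × 0.455 + 0.013 = 0.040197.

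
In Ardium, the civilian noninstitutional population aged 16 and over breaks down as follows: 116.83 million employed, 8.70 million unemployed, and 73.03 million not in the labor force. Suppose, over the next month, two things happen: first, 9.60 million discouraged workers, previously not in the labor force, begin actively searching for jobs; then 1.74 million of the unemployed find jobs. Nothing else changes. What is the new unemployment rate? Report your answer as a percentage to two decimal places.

New unemployment rate ≈ 12.25%.

Initially, labor force = 116.83 + 8.70 = 125.53 million, so u = 8.70/125.53 = 6.93%.
After the first change, unemployed and labor force both rise by 9.60 → E = 116.83, U = 18.30, labor force = 135.13 million.
After the second change, unemployed falls and employed rises by 1.74; labor force unchanged → E = 118.57, U = 16.56, labor force = 135.13 million.
New unemployment rate = 16.56 / 135.13 = 12.25%.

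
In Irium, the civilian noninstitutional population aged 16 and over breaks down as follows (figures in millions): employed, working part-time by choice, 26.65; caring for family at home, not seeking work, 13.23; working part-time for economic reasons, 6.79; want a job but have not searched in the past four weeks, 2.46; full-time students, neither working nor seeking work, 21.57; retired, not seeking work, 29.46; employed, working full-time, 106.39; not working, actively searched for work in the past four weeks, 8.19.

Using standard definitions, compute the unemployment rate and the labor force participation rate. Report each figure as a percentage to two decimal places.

Employed = 26.65 + 6.79 + 106.39 = 139.83 million (anyone who worked, including part-time for economic reasons, counts as employed).
Unemployed = 8.19 million.
Labor force = 139.83 + 8.19 = 148.02 million.
Not in labor force = 13.23 + 2.46 + 21.57 + 29.46 = 66.72 million (those not working and not actively searching are outside the labor force — including those who want a job but have given up searching).
Civilian working-age population = 148.02 + 66.72 = 214.74 million.
Unemployment rate = 8.19 / 148.02 = 5.53%.
Labor force participation rate = 148.02 / 214.74 = 68.93%.

Unemployment rate ≈ 5.53%; labor force participation rate ≈ 68.93%.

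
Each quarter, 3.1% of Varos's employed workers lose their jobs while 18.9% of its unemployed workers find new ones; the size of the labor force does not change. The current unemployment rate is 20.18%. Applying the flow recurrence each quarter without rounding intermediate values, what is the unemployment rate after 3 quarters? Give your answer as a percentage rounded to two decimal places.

Unemployment rate after three quarters ≈ 16.98%.

With a fixed labor force, u_{t+1} = u_t + s·(1−u_t) − f·u_t = u_t·(1−s−f) + s.
Here 1−s−f = 0.780 and s = 0.031.
u_1 = 0.201800 × 0.780 + 0.031 = 0.188404.
u_2 = 0.188404 × 0.780 + 0.031 = 0.177955.
u_3 = 0.177955 × 0.780 + 0.031 = 0.169805.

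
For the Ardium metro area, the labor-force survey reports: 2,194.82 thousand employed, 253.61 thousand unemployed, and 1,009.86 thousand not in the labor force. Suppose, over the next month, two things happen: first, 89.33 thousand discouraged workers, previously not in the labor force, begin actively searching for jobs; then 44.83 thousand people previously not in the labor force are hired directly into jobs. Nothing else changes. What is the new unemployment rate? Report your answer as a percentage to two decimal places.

New unemployment rate ≈ 13.28%.

Initially, labor force = 2,194.82 + 253.61 = 2,448.43 thousand, so u = 253.61/2,448.43 = 10.36%.
After the first change, unemployed and labor force both rise by 89.33 → E = 2,194.82, U = 342.94, labor force = 2,537.76 thousand.
After the second change, employed and labor force both rise by 44.83; unemployed unchanged → E = 2,239.65, U = 342.94, labor force = 2,582.59 thousand.
New unemployment rate = 342.94 / 2,582.59 = 13.28%.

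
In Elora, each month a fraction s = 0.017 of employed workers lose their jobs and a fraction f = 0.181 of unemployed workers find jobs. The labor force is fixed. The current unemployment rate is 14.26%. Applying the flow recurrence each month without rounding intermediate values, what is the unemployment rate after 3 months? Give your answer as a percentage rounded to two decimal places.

Unemployment rate after three months ≈ 11.51%.

With a fixed labor force, u_{t+1} = u_t + s·(1−u_t) − f·u_t = u_t·(1−s−f) + s.
Here 1−s−f = 0.802 and s = 0.017.
u_1 = 0.142600 × 0.802 + 0.017 = 0.131365.
u_2 = 0.131365 × 0.802 + 0.017 = 0.122355.
u_3 = 0.122355 × 0.802 + 0.017 = 0.115129.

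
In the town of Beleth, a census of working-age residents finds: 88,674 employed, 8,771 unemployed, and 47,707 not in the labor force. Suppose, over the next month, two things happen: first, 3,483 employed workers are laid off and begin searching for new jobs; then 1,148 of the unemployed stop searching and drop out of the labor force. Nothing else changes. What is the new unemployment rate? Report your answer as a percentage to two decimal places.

Initially, labor force = 88,674 + 8,771 = 97,445, so u = 8,771/97,445 = 9.00%.
After the first change, employed falls and unemployed rises by 3,483; labor force unchanged → E = 85,191, U = 12,254, labor force = 97,445.
After the second change, unemployed and labor force both fall by 1,148 → E = 85,191, U = 11,106, labor force = 96,297.
New unemployment rate = 11,106 / 96,297 = 11.53%.

New unemployment rate ≈ 11.53%.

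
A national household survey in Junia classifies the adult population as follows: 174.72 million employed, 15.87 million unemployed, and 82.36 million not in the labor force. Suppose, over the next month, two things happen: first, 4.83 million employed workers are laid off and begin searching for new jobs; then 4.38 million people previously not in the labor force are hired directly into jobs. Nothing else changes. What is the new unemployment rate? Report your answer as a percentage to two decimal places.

Initially, labor force = 174.72 + 15.87 = 190.59 million, so u = 15.87/190.59 = 8.33%.
After the first change, employed falls and unemployed rises by 4.83; labor force unchanged → E = 169.89, U = 20.70, labor force = 190.59 million.
After the second change, employed and labor force both rise by 4.38; unemployed unchanged → E = 174.27, U = 20.70, labor force = 194.97 million.
New unemployment rate = 20.70 / 194.97 = 10.62%.

New unemployment rate ≈ 10.62%.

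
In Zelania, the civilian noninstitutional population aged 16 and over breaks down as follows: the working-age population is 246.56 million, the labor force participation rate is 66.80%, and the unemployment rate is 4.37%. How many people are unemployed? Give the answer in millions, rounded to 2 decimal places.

About 7.20 million are unemployed.

Labor force = 0.6680 × 246.56 = 164.70 million.
Unemployed = 0.0437 × 164.70 ≈ 7.20 million.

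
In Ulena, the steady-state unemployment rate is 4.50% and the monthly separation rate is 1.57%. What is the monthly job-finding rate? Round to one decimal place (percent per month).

Job-finding rate ≈ 33.3% per month.

From u* = s/(s+f): f = s·(1−u)/u.
f = 1.57 × (1 − 0.0450) / 0.0450 = 1.4993 / 0.0450 ≈ 33.3% per month.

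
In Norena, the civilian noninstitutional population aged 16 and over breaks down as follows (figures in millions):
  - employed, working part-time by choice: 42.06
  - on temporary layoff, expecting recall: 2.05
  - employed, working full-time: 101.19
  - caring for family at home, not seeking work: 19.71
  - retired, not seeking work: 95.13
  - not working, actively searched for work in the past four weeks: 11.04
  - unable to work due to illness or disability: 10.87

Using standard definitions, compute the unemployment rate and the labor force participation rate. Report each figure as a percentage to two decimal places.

Unemployment rate ≈ 8.37%; labor force participation rate ≈ 55.43%.

Employed = 42.06 + 101.19 = 143.25 million.
Unemployed = 2.05 + 11.04 = 13.09 million (jobless and actively searching, or on temporary layoff).
Labor force = 143.25 + 13.09 = 156.34 million.
Not in labor force = 19.71 + 95.13 + 10.87 = 125.71 million (those not working and not actively searching are outside the labor force).
Civilian working-age population = 156.34 + 125.71 = 282.05 million.
Unemployment rate = 13.09 / 156.34 = 8.37%.
Labor force participation rate = 156.34 / 282.05 = 55.43%.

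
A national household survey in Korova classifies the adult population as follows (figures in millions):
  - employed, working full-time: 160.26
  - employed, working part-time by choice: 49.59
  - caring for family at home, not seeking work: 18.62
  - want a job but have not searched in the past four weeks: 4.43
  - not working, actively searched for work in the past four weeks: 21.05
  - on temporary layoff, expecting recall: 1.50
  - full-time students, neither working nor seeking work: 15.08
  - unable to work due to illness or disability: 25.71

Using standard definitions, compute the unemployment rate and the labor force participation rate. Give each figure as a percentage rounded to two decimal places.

Unemployment rate ≈ 9.70%; labor force participation rate ≈ 78.45%.

Employed = 160.26 + 49.59 = 209.85 million.
Unemployed = 21.05 + 1.50 = 22.55 million (jobless and actively searching, or on temporary layoff).
Labor force = 209.85 + 22.55 = 232.40 million.
Not in labor force = 18.62 + 4.43 + 15.08 + 25.71 = 63.84 million (those not working and not actively searching are outside the labor force — including those who want a job but have given up searching).
Civilian working-age population = 232.40 + 63.84 = 296.24 million.
Unemployment rate = 22.55 / 232.40 = 9.70%.
Labor force participation rate = 232.40 / 296.24 = 78.45%.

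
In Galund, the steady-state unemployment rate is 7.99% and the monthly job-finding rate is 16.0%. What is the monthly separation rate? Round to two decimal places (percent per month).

Separation rate ≈ 1.39% per month.

From u* = s/(s+f): s = u·f/(1−u).
s = 0.0799 × 16.0 / (1 − 0.0799) = 1.2784 / 0.9201 ≈ 1.39% per month.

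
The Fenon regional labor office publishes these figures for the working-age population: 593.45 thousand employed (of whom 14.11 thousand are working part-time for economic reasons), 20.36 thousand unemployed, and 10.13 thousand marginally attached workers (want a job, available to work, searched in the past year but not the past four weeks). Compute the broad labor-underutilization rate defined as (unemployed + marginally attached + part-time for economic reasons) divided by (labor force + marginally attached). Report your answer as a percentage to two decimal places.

Labor force = 593.45 + 20.36 = 613.81 thousand.
Numerator = 20.36 + 10.13 + 14.11 = 44.60 thousand.
Denominator = 613.81 + 10.13 = 623.94 thousand.
Broad rate = 44.60 / 623.94 = 7.15%.

Broad underutilization rate ≈ 7.15%.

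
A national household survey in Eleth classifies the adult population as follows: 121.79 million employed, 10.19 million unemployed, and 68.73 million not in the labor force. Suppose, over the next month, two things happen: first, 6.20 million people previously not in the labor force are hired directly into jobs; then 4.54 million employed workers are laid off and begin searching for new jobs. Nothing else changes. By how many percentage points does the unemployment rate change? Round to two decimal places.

The unemployment rate changes by +2.94 percentage points.

Initially, labor force = 121.79 + 10.19 = 131.98 million, so u = 10.19/131.98 = 7.72%.
After the first change, employed and labor force both rise by 6.20; unemployed unchanged → E = 127.99, U = 10.19, labor force = 138.18 million.
After the second change, employed falls and unemployed rises by 4.54; labor force unchanged → E = 123.45, U = 14.73, labor force = 138.18 million.
New unemployment rate = 14.73 / 138.18 = 10.66%.
Change = 10.66% − 7.72% = +2.94 percentage points.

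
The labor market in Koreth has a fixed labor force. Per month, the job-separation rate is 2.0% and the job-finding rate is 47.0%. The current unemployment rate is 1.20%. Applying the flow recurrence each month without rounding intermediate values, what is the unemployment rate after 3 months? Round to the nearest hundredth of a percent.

Unemployment rate after three months ≈ 3.70%.

With a fixed labor force, u_{t+1} = u_t + s·(1−u_t) − f·u_t = u_t·(1−s−f) + s.
Here 1−s−f = 0.510 and s = 0.020.
u_1 = 0.012000 × 0.510 + 0.020 = 0.026120.
u_2 = 0.026120 × 0.510 + 0.020 = 0.033321.
u_3 = 0.033321 × 0.510 + 0.020 = 0.036994.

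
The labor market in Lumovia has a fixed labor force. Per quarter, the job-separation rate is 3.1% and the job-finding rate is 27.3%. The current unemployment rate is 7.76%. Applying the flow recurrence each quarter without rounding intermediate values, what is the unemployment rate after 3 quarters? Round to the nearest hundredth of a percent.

Unemployment rate after three quarters ≈ 9.38%.

With a fixed labor force, u_{t+1} = u_t + s·(1−u_t) − f·u_t = u_t·(1−s−f) + s.
Here 1−s−f = 0.696 and s = 0.031.
u_1 = 0.077600 × 0.696 + 0.031 = 0.085010.
u_2 = 0.085010 × 0.696 + 0.031 = 0.090167.
u_3 = 0.090167 × 0.696 + 0.031 = 0.093756.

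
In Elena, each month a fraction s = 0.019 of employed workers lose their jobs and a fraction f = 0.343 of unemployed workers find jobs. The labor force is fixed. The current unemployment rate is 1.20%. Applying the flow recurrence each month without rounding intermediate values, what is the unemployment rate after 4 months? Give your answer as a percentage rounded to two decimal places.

With a fixed labor force, u_{t+1} = u_t + s·(1−u_t) − f·u_t = u_t·(1−s−f) + s.
Here 1−s−f = 0.638 and s = 0.019.
u_1 = 0.012000 × 0.638 + 0.019 = 0.026656.
u_2 = 0.026656 × 0.638 + 0.019 = 0.036007.
u_3 = 0.036007 × 0.638 + 0.019 = 0.041972.
u_4 = 0.041972 × 0.638 + 0.019 = 0.045778.

Unemployment rate after four months ≈ 4.58%.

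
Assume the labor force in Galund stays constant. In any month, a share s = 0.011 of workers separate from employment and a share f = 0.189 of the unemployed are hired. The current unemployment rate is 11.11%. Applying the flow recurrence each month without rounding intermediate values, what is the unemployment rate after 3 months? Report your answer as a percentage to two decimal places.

With a fixed labor force, u_{t+1} = u_t + s·(1−u_t) − f·u_t = u_t·(1−s−f) + s.
Here 1−s−f = 0.800 and s = 0.011.
u_1 = 0.111100 × 0.800 + 0.011 = 0.099880.
u_2 = 0.099880 × 0.800 + 0.011 = 0.090904.
u_3 = 0.090904 × 0.800 + 0.011 = 0.083723.

Unemployment rate after three months ≈ 8.37%.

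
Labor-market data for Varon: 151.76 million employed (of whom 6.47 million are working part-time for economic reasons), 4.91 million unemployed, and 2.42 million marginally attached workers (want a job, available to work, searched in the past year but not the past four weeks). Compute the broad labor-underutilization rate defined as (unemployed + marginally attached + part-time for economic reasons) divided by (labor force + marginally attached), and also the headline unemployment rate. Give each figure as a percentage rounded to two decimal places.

Labor force = 151.76 + 4.91 = 156.67 million.
Numerator = 4.91 + 2.42 + 6.47 = 13.80 million.
Denominator = 156.67 + 2.42 = 159.09 million.
Broad rate = 13.80 / 159.09 = 8.67%.
Headline unemployment rate = 4.91 / 156.67 = 3.13%.

Broad underutilization rate ≈ 8.67%; headline unemployment rate ≈ 3.13%.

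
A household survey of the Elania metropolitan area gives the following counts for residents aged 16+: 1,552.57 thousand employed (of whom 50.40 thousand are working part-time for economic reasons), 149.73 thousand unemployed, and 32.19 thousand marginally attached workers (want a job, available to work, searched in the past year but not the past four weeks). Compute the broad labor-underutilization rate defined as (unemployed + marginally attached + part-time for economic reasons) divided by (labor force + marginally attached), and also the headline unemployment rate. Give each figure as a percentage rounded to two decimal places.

Labor force = 1,552.57 + 149.73 = 1,702.30 thousand.
Numerator = 149.73 + 32.19 + 50.40 = 232.32 thousand.
Denominator = 1,702.30 + 32.19 = 1,734.49 thousand.
Broad rate = 232.32 / 1,734.49 = 13.39%.
Headline unemployment rate = 149.73 / 1,702.30 = 8.80%.

Broad underutilization rate ≈ 13.39%; headline unemployment rate ≈ 8.80%.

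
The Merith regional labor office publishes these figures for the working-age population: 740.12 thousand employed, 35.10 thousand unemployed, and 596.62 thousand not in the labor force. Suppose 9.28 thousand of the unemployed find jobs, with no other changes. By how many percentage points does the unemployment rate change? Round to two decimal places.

Initially, labor force = 740.12 + 35.10 = 775.22 thousand, so u = 35.10/775.22 = 4.53%.
After the change, unemployed falls and employed rises by 9.28; labor force unchanged → E = 749.40, U = 25.82, labor force = 775.22 thousand.
New unemployment rate = 25.82 / 775.22 = 3.33%.
Change = 3.33% − 4.53% = −1.20 percentage points.

The unemployment rate changes by −1.20 percentage points.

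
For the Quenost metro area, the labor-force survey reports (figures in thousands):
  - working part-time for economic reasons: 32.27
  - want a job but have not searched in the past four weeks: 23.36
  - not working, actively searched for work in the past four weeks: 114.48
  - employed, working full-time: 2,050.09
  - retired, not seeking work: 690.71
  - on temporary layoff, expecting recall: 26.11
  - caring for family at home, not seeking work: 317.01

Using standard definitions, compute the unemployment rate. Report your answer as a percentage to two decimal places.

Employed = 32.27 + 2,050.09 = 2,082.36 thousand (anyone who worked, including part-time for economic reasons, counts as employed).
Unemployed = 114.48 + 26.11 = 140.59 thousand (jobless and actively searching, or on temporary layoff).
Labor force = 2,082.36 + 140.59 = 2,222.95 thousand.
Unemployment rate = 140.59 / 2,222.95 = 6.32%.

Unemployment rate ≈ 6.32%.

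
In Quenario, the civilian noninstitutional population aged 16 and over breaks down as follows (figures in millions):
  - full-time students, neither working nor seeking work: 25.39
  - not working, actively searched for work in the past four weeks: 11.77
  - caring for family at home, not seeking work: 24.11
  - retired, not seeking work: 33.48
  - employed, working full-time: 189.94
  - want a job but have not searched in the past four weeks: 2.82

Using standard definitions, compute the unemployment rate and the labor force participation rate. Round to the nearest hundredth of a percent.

Employed = 189.94 million.
Unemployed = 11.77 million.
Labor force = 189.94 + 11.77 = 201.71 million.
Not in labor force = 25.39 + 24.11 + 33.48 + 2.82 = 85.80 million (those not working and not actively searching are outside the labor force — including those who want a job but have given up searching).
Civilian working-age population = 201.71 + 85.80 = 287.51 million.
Unemployment rate = 11.77 / 201.71 = 5.84%.
Labor force participation rate = 201.71 / 287.51 = 70.16%.

Unemployment rate ≈ 5.84%; labor force participation rate ≈ 70.16%.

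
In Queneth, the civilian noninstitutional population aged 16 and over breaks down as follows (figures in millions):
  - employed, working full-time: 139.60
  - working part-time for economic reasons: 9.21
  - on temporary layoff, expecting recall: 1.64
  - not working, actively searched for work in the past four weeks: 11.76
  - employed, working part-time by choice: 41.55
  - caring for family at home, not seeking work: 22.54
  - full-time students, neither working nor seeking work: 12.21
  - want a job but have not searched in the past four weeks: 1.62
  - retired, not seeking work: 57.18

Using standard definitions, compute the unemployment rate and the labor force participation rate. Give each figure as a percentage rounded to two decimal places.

Employed = 139.60 + 9.21 + 41.55 = 190.36 million (anyone who worked, including part-time for economic reasons, counts as employed).
Unemployed = 1.64 + 11.76 = 13.40 million (jobless and actively searching, or on temporary layoff).
Labor force = 190.36 + 13.40 = 203.76 million.
Not in labor force = 22.54 + 12.21 + 1.62 + 57.18 = 93.55 million (those not working and not actively searching are outside the labor force — including those who want a job but have given up searching).
Civilian working-age population = 203.76 + 93.55 = 297.31 million.
Unemployment rate = 13.40 / 203.76 = 6.58%.
Labor force participation rate = 203.76 / 297.31 = 68.53%.

Unemployment rate ≈ 6.58%; labor force participation rate ≈ 68.53%.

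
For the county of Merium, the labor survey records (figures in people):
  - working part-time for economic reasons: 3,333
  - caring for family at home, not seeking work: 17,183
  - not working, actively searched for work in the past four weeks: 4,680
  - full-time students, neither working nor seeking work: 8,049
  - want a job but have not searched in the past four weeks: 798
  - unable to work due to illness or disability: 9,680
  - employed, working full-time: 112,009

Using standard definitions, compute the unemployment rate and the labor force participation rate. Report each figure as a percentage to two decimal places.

Employed = 3,333 + 112,009 = 115,342 (anyone who worked, including part-time for economic reasons, counts as employed).
Unemployed = 4,680.
Labor force = 115,342 + 4,680 = 120,022.
Not in labor force = 17,183 + 8,049 + 798 + 9,680 = 35,710 (those not working and not actively searching are outside the labor force — including those who want a job but have given up searching).
Civilian working-age population = 120,022 + 35,710 = 155,732.
Unemployment rate = 4,680 / 120,022 = 3.90%.
Labor force participation rate = 120,022 / 155,732 = 77.07%.

Unemployment rate ≈ 3.90%; labor force participation rate ≈ 77.07%.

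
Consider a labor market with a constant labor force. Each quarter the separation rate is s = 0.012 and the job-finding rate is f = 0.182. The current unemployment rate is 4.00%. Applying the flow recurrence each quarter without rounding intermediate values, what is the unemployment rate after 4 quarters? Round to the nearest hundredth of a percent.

Unemployment rate after four quarters ≈ 5.26%.

With a fixed labor force, u_{t+1} = u_t + s·(1−u_t) − f·u_t = u_t·(1−s−f) + s.
Here 1−s−f = 0.806 and s = 0.012.
u_1 = 0.040000 × 0.806 + 0.012 = 0.044240.
u_2 = 0.044240 × 0.806 + 0.012 = 0.047657.
u_3 = 0.047657 × 0.806 + 0.012 = 0.050412.
u_4 = 0.050412 × 0.806 + 0.012 = 0.052632.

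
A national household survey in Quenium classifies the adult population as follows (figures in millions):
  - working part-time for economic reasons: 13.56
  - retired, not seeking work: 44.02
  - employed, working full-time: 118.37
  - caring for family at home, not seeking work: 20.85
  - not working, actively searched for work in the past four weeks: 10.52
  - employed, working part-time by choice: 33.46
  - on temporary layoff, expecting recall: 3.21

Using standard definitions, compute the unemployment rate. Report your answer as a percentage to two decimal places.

Employed = 13.56 + 118.37 + 33.46 = 165.39 million (anyone who worked, including part-time for economic reasons, counts as employed).
Unemployed = 10.52 + 3.21 = 13.73 million (jobless and actively searching, or on temporary layoff).
Labor force = 165.39 + 13.73 = 179.12 million.
Unemployment rate = 13.73 / 179.12 = 7.67%.

Unemployment rate ≈ 7.67%.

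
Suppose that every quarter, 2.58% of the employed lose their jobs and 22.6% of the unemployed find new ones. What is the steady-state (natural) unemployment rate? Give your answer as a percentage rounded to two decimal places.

Steady-state unemployment rate ≈ 10.25%.

At steady state the flows balance: s·E = f·U, so U/(E+U) = s/(s+f).
u* = 2.58 / (2.58 + 22.6) = 2.58 / 25.18 = 10.25%.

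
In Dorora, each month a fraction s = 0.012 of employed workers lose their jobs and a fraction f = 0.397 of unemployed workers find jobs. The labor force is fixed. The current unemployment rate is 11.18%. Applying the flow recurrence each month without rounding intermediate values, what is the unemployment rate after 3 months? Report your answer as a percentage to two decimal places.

Unemployment rate after three months ≈ 4.64%.

With a fixed labor force, u_{t+1} = u_t + s·(1−u_t) − f·u_t = u_t·(1−s−f) + s.
Here 1−s−f = 0.591 and s = 0.012.
u_1 = 0.111800 × 0.591 + 0.012 = 0.078074.
u_2 = 0.078074 × 0.591 + 0.012 = 0.058142.
u_3 = 0.058142 × 0.591 + 0.012 = 0.046362.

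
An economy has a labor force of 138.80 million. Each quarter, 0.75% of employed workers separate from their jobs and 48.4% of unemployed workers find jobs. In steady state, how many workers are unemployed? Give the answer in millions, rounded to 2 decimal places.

Steady-state unemployment rate u* = s/(s+f) = 0.75/(0.75+48.4) = 0.015259.
Unemployed = u* × labor force = 0.015259 × 138.80 ≈ 2.12 million.

About 2.12 million are unemployed in steady state.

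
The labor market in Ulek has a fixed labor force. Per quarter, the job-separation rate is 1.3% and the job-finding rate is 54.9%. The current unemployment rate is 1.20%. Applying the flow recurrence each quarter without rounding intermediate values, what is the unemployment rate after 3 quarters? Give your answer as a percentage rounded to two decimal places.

With a fixed labor force, u_{t+1} = u_t + s·(1−u_t) − f·u_t = u_t·(1−s−f) + s.
Here 1−s−f = 0.438 and s = 0.013.
u_1 = 0.012000 × 0.438 + 0.013 = 0.018256.
u_2 = 0.018256 × 0.438 + 0.013 = 0.020996.
u_3 = 0.020996 × 0.438 + 0.013 = 0.022196.

Unemployment rate after three quarters ≈ 2.22%.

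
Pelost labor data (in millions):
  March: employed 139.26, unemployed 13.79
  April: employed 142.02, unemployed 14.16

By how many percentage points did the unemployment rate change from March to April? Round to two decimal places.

The unemployment rate changed by +0.06 percentage points.

March: labor force = 139.26 + 13.79 = 153.05; u = 13.79/153.05 = 9.01%.
April: labor force = 142.02 + 14.16 = 156.18; u = 14.16/156.18 = 9.07%.
Change = 9.07% − 9.01% = +0.06 pp.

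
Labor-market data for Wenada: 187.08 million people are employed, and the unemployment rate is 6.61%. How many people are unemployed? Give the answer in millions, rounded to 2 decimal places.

About 13.24 million are unemployed.

Let U be the number unemployed. The labor force is E + U, and U/(E+U) = 0.0661.
So U = 0.0661 × 187.08 / (1 − 0.0661) = 12.3660 / 0.9339 ≈ 13.24 million.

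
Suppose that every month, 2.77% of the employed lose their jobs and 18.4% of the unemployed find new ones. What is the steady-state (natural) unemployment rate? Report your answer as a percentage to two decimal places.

Steady-state unemployment rate ≈ 13.08%.

At steady state the flows balance: s·E = f·U, so U/(E+U) = s/(s+f).
u* = 2.77 / (2.77 + 18.4) = 2.77 / 21.17 = 13.08%.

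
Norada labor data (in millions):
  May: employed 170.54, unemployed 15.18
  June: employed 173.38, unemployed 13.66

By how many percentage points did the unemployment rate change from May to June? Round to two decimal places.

The unemployment rate changed by −0.87 percentage points.

May: labor force = 170.54 + 15.18 = 185.72; u = 15.18/185.72 = 8.17%.
June: labor force = 173.38 + 13.66 = 187.04; u = 13.66/187.04 = 7.30%.
Change = 7.30% − 8.17% = −0.87 pp.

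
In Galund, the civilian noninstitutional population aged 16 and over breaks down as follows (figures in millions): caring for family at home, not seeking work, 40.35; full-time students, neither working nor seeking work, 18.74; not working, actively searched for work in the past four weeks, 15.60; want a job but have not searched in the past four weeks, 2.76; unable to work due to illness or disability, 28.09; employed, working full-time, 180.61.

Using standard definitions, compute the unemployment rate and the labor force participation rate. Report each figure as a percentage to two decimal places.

Employed = 180.61 million.
Unemployed = 15.60 million.
Labor force = 180.61 + 15.60 = 196.21 million.
Not in labor force = 40.35 + 18.74 + 2.76 + 28.09 = 89.94 million (those not working and not actively searching are outside the labor force — including those who want a job but have given up searching).
Civilian working-age population = 196.21 + 89.94 = 286.15 million.
Unemployment rate = 15.60 / 196.21 = 7.95%.
Labor force participation rate = 196.21 / 286.15 = 68.57%.

Unemployment rate ≈ 7.95%; labor force participation rate ≈ 68.57%.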